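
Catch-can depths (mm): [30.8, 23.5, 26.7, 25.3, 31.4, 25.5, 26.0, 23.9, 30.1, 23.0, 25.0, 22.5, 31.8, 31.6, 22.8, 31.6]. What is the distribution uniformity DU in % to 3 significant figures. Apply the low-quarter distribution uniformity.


Approach: apply the low-quarter distribution uniformity, DU = (mean of lowest quarter of readings / overall mean)*100.
sorted lowest 4 of 16: [22.5, 22.8, 23.0, 23.5] -> mean = 22.950 mm
overall mean = 26.969 mm
DU = (22.950/26.969)*100 = 85.1 %
Therefore the distribution uniformity DU = 85.1 %.


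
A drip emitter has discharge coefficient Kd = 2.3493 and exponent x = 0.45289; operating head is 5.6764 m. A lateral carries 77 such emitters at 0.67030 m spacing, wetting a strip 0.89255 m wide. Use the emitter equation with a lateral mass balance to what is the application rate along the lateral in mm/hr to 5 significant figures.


Approach: apply the emitter equation with a lateral mass balance, q = Kd*h^x; Q = n*q; rate = Q/(n*spacing*width).
Step 1 — single emitter flow (q = Kd*h^x):
  q = 2.3493 * 5.6764^0.45289 = 5.157635 L/hr
Step 2 — total lateral flow: Q = 77 * 5.157635 = 397.1379 L/hr
Step 3 — wetted area: A = 77 * 0.67030 * 0.89255 = 46.06727 m^2
Step 4 — application rate: Q/A = 397.1379/46.06727 = 8.6208 mm/hr
Therefore the application rate along the lateral = 8.6208 mm/hr.


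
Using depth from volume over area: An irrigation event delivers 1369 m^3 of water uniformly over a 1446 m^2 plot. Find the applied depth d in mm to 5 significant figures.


Approach: apply depth from volume over area, d = (V/A)*1000.
d = (1369 / 1446) * 1000 = 946.75 mm
Therefore the applied depth d = 946.75 mm.


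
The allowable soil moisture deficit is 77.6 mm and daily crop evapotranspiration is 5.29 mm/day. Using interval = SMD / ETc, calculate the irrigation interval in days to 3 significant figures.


interval = 77.6 / 5.29 = 14.7 days
Therefore the irrigation interval = 14.7 days.


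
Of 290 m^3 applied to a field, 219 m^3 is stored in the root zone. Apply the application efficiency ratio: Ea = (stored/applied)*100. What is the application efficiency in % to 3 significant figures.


Ea = (219/290)*100 = 75.5 %
Therefore the application efficiency = 75.5 %.


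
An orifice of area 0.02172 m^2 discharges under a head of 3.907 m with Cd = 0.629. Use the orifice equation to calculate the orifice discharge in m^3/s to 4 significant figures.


Approach: apply the orifice equation, Q = Cd*A*sqrt(2*g*h).
Q = 0.629 * 0.02172 * sqrt(2*9.81*3.907) = 0.1196 m^3/s
Therefore the orifice discharge = 0.1196 m^3/s.


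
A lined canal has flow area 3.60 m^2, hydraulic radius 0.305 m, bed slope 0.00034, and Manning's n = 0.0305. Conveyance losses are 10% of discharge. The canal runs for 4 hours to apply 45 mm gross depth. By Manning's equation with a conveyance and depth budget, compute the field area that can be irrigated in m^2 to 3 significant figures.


Approach: apply Manning's equation with a conveyance and depth budget, Q = (1/n)*A*R^(2/3)*S^(1/2); Q_field = Q*(1-loss); Area = Q_field*t/(d/1000).
Step 1 — canal discharge (Manning's equation):
  Q = (1/0.0305) * 3.60 * 0.305^(2/3) * 0.00034^(1/2) = 0.98615 m^3/s
Step 2 — delivered flow: Q_field = 0.98615*(1 - 10/100) = 0.88753 m^3/s
Step 3 — volume delivered: V = 0.88753 * 4*3600 = 12780 m^3
Step 4 — area served: A = V / (depth/1000) = 12780 / 0.045 = 284000 m^2
Therefore the field area that can be irrigated = 284000 m^2.


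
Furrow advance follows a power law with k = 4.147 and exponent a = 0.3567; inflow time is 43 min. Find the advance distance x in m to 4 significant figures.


Approach: apply the power-law advance function, x = k*t^a.
x = 4.147 * 43^0.3567 = 15.86 m
Therefore the advance distance x = 15.86 m.


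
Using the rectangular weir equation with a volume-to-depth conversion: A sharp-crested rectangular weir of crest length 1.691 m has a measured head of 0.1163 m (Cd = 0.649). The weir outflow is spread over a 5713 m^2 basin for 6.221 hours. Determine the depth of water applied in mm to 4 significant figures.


Approach: apply the rectangular weir equation with a volume-to-depth conversion, Q = (2/3)*Cd*L*sqrt(2g)*H^1.5; d = Q*t/A * 1000.
Step 1 — weir discharge:
  Q = (2/3)*0.649*1.691*sqrt(2*9.81)*0.1163^1.5 = 0.128533 m^3/s
Step 2 — volume: V = 0.128533 * 6.221*3600 = 2878.58 m^3
Step 3 — depth: d = V/A * 1000 = 2878.58/5713 * 1000 = 503.9 mm
Therefore the depth of water applied = 503.9 mm.


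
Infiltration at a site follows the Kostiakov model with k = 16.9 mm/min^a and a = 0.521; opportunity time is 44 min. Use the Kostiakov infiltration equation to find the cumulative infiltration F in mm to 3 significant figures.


Approach: apply the Kostiakov infiltration equation, F = k*t^a.
F = 16.9 * 44^0.521 = 121 mm
Therefore the cumulative infiltration F = 121 mm.


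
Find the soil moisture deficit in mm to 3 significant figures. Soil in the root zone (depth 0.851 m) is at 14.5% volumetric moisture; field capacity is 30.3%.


Approach: apply the soil moisture deficit relation, SMD = (FC - theta)/100 * depth * 1000.
SMD = (30.3 - 14.5)/100 * 0.851 * 1000 = 134 mm
Therefore the soil moisture deficit = 134 mm.


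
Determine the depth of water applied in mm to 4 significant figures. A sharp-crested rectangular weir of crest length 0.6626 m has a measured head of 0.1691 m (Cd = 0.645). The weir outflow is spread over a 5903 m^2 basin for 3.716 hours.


Approach: apply the rectangular weir equation with a volume-to-depth conversion, Q = (2/3)*Cd*L*sqrt(2g)*H^1.5; d = Q*t/A * 1000.
Step 1 — weir discharge:
  Q = (2/3)*0.645*0.6626*sqrt(2*9.81)*0.1691^1.5 = 0.0877576 m^3/s
Step 2 — volume: V = 0.0877576 * 3.716*3600 = 1173.99 m^3
Step 3 — depth: d = V/A * 1000 = 1173.99/5903 * 1000 = 198.9 mm
Therefore the depth of water applied = 198.9 mm.


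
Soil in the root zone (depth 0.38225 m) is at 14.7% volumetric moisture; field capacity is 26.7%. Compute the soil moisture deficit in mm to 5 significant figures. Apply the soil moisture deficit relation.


Approach: apply the soil moisture deficit relation, SMD = (FC - theta)/100 * depth * 1000.
SMD = (26.7 - 14.7)/100 * 0.38225 * 1000 = 45.870 mm
Therefore the soil moisture deficit = 45.870 mm.


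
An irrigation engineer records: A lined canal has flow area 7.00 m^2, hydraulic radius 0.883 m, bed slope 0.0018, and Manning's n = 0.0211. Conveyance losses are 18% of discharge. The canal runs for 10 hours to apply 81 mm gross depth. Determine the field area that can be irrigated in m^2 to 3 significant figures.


Approach: apply Manning's equation with a conveyance and depth budget, Q = (1/n)*A*R^(2/3)*S^(1/2); Q_field = Q*(1-loss); Area = Q_field*t/(d/1000).
Step 1 — canal discharge (Manning's equation):
  Q = (1/0.0211) * 7.00 * 0.883^(2/3) * 0.0018^(1/2) = 12.955 m^3/s
Step 2 — delivered flow: Q_field = 12.955*(1 - 18/100) = 10.623 m^3/s
Step 3 — volume delivered: V = 10.623 * 10*3600 = 382420 m^3
Step 4 — area served: A = V / (depth/1000) = 382420 / 0.081 = 4720000 m^2
Therefore the field area that can be irrigated = 4720000 m^2.


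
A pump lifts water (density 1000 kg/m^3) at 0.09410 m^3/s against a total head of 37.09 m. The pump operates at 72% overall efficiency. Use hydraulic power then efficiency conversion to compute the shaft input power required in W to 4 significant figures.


Approach: apply hydraulic power then efficiency conversion, P = rho*g*Q*H; P_in = P/eta.
Step 1 — hydraulic power (P = rho*g*Q*H):
  P = 1000 * 9.81 * 0.09410 * 37.09 = 34238.6 W
Step 2 — input power: P_in = P/eta = 34238.6 / 0.72 = 47550 W
Therefore the shaft input power required = 47550 W.


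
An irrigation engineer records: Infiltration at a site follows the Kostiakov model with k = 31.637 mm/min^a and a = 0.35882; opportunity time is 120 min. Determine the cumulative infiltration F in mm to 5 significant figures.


Approach: apply the Kostiakov infiltration equation, F = k*t^a.
F = 31.637 * 120^0.35882 = 176.30 mm
Therefore the cumulative infiltration F = 176.30 mm.


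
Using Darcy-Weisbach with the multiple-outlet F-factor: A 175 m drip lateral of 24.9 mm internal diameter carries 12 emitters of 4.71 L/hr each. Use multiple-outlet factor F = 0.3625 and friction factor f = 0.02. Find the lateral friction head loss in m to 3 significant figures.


Approach: apply Darcy-Weisbach with the multiple-outlet F-factor, Q = n*q/(3600*1000) m^3/s; v = Q/A; hf = F*f*(L/D)*(v^2/(2g)).
Q = 12*4.71/(3600*1000) = 1.5700e-05 m^3/s
A = pi*(24.9e-3/2)^2 = 4.8695e-04 m^2, so v = Q/A = 0.032241 m/s
hf = 0.3625*0.02*(175/0.0249)*(0.032241^2/(2*9.81)) = 0.00270 m
Therefore the lateral friction head loss = 0.00270 m.


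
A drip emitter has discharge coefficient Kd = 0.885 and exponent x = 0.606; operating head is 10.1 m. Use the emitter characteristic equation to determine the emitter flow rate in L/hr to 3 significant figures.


Approach: apply the emitter characteristic equation, q = Kd * h^x.
q = 0.885 * 10.1^0.606 = 3.59 L/hr
Therefore the emitter flow rate = 3.59 L/hr.


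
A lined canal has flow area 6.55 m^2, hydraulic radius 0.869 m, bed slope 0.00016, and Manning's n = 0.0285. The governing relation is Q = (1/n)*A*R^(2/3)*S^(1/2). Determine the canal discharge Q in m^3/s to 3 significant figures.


Q = (1/0.0285) * 6.55 * 0.869^(2/3) * 0.00016^(1/2) = 2.65 m^3/s
Therefore the canal discharge Q = 2.65 m^3/s.


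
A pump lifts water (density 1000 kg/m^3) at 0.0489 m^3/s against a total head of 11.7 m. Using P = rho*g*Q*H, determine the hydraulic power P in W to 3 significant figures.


P = 1000 * 9.81 * 0.0489 * 11.7 = 5610 W
Therefore the hydraulic power P = 5610 W.


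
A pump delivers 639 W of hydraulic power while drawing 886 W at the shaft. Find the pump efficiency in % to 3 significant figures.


Approach: apply the efficiency ratio, eta = (P_out/P_in)*100.
eta = (639 / 886) * 100 = 72.1 %
Therefore the pump efficiency = 72.1 %.


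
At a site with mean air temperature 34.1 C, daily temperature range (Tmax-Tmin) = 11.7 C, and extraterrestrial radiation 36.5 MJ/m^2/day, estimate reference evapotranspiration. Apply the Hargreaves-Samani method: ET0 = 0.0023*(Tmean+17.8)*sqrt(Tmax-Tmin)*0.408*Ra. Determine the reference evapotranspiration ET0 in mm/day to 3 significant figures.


ET0 = 0.0023*(34.1+17.8)*sqrt(11.7)*0.408*36.5 = 6.08 mm/day
Therefore the reference evapotranspiration ET0 = 6.08 mm/day.


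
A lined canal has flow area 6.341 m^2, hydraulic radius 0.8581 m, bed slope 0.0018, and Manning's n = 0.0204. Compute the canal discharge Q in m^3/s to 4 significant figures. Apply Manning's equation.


Approach: apply Manning's equation, Q = (1/n)*A*R^(2/3)*S^(1/2).
Q = (1/0.0204) * 6.341 * 0.8581^(2/3) * 0.0018^(1/2) = 11.91 m^3/s
Therefore the canal discharge Q = 11.91 m^3/s.


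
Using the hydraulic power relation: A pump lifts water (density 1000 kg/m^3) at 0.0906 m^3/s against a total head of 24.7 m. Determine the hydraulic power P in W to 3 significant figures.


Approach: apply the hydraulic power relation, P = rho*g*Q*H.
P = 1000 * 9.81 * 0.0906 * 24.7 = 22000 W
Therefore the hydraulic power P = 22000 W.


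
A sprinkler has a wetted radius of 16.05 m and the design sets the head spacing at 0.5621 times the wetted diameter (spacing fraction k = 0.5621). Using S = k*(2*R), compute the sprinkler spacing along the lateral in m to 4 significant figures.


S = 0.5621 * (2 * 16.05) = 18.04 m
Therefore the sprinkler spacing along the lateral = 18.04 m.


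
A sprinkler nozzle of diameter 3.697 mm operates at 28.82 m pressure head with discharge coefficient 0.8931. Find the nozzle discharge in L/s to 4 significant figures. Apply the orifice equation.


Approach: apply the orifice equation, Q = Cd*A*sqrt(2*g*h), A = pi*(d/2)^2.
A = pi*(3.697e-3/2)^2 = 1.07347e-05 m^2
Q = 0.8931 * 1.07347e-05 * sqrt(2*9.81*28.82) * 1000 = 0.2280 L/s
Therefore the nozzle discharge = 0.2280 L/s.


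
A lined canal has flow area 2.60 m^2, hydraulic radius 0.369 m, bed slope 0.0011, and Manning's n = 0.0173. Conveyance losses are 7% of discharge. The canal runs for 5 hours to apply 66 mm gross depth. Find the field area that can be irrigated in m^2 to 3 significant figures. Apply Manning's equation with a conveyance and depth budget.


Approach: apply Manning's equation with a conveyance and depth budget, Q = (1/n)*A*R^(2/3)*S^(1/2); Q_field = Q*(1-loss); Area = Q_field*t/(d/1000).
Step 1 — canal discharge (Manning's equation):
  Q = (1/0.0173) * 2.60 * 0.369^(2/3) * 0.0011^(1/2) = 2.5643 m^3/s
Step 2 — delivered flow: Q_field = 2.5643*(1 - 7/100) = 2.3848 m^3/s
Step 3 — volume delivered: V = 2.3848 * 5*3600 = 42927 m^3
Step 4 — area served: A = V / (depth/1000) = 42927 / 0.066 = 650000 m^2
Therefore the field area that can be irrigated = 650000 m^2.


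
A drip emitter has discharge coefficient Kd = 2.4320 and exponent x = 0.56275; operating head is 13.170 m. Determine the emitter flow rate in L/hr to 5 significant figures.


Approach: apply the emitter characteristic equation, q = Kd * h^x.
q = 2.4320 * 13.170^0.56275 = 10.376 L/hr
Therefore the emitter flow rate = 10.376 L/hr.


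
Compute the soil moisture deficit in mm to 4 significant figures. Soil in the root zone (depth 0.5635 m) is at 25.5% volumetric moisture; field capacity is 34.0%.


Approach: apply the soil moisture deficit relation, SMD = (FC - theta)/100 * depth * 1000.
SMD = (34.0 - 25.5)/100 * 0.5635 * 1000 = 47.90 mm
Therefore the soil moisture deficit = 47.90 mm.


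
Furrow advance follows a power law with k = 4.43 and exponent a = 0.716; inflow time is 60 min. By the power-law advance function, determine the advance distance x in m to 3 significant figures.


Approach: apply the power-law advance function, x = k*t^a.
x = 4.43 * 60^0.716 = 83.1 m
Therefore the advance distance x = 83.1 m.


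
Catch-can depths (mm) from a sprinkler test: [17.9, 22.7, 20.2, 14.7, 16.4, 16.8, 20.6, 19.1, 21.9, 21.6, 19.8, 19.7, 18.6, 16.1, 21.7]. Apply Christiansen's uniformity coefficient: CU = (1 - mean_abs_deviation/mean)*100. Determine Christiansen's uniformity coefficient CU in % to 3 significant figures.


mean = 19.187 mm
mean |d_i - mean| = 1.9609 mm
CU = (1 - 1.9609/19.187)*100 = 89.8 %
Therefore Christiansen's uniformity coefficient CU = 89.8 %.


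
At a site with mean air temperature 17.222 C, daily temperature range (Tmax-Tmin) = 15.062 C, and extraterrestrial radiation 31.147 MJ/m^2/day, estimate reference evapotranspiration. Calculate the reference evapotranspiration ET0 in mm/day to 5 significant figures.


Approach: apply the Hargreaves-Samani method, ET0 = 0.0023*(Tmean+17.8)*sqrt(Tmax-Tmin)*0.408*Ra.
ET0 = 0.0023*(17.222+17.8)*sqrt(15.062)*0.408*31.147 = 3.9727 mm/day
Therefore the reference evapotranspiration ET0 = 3.9727 mm/day.


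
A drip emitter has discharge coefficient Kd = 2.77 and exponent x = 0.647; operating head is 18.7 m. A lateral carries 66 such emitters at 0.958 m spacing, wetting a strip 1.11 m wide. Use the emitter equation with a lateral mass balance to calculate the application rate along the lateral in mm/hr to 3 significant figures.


Approach: apply the emitter equation with a lateral mass balance, q = Kd*h^x; Q = n*q; rate = Q/(n*spacing*width).
Step 1 — single emitter flow (q = Kd*h^x):
  q = 2.77 * 18.7^0.647 = 18.423 L/hr
Step 2 — total lateral flow: Q = 66 * 18.423 = 1215.9 L/hr
Step 3 — wetted area: A = 66 * 0.958 * 1.11 = 70.183 m^2
Step 4 — application rate: Q/A = 1215.9/70.183 = 17.3 mm/hr
Therefore the application rate along the lateral = 17.3 mm/hr.


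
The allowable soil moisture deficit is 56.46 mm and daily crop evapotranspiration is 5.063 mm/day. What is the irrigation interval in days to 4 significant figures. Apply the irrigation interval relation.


Approach: apply the irrigation interval relation, interval = SMD / ETc.
interval = 56.46 / 5.063 = 11.15 days
Therefore the irrigation interval = 11.15 days.


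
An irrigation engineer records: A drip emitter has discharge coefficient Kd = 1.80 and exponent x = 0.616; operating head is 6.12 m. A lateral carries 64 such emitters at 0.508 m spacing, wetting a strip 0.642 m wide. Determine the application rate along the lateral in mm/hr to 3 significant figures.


Approach: apply the emitter equation with a lateral mass balance, q = Kd*h^x; Q = n*q; rate = Q/(n*spacing*width).
Step 1 — single emitter flow (q = Kd*h^x):
  q = 1.80 * 6.12^0.616 = 5.4943 L/hr
Step 2 — total lateral flow: Q = 64 * 5.4943 = 351.63 L/hr
Step 3 — wetted area: A = 64 * 0.508 * 0.642 = 20.873 m^2
Step 4 — application rate: Q/A = 351.63/20.873 = 16.8 mm/hr
Therefore the application rate along the lateral = 16.8 mm/hr.


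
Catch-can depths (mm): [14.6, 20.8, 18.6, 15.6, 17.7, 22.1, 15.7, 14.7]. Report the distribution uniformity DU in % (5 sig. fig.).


Approach: apply the low-quarter distribution uniformity, DU = (mean of lowest quarter of readings / overall mean)*100.
sorted lowest 2 of 8: [14.6, 14.7] -> mean = 14.65000 mm
overall mean = 17.47500 mm
DU = (14.65000/17.47500)*100 = 83.834 %
Therefore the distribution uniformity DU = 83.834 %.


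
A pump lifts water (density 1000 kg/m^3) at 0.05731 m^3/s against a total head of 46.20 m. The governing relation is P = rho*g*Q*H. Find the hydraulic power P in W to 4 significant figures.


P = 1000 * 9.81 * 0.05731 * 46.20 = 25970 W
Therefore the hydraulic power P = 25970 W.


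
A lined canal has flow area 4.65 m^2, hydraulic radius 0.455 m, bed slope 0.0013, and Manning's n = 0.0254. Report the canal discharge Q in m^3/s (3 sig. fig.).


Approach: apply Manning's equation, Q = (1/n)*A*R^(2/3)*S^(1/2).
Q = (1/0.0254) * 4.65 * 0.455^(2/3) * 0.0013^(1/2) = 3.90 m^3/s
Therefore the canal discharge Q = 3.90 m^3/s.


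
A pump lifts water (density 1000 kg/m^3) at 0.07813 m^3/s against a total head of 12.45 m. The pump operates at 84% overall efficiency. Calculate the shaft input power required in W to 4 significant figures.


Approach: apply hydraulic power then efficiency conversion, P = rho*g*Q*H; P_in = P/eta.
Step 1 — hydraulic power (P = rho*g*Q*H):
  P = 1000 * 9.81 * 0.07813 * 12.45 = 9542.37 W
Step 2 — input power: P_in = P/eta = 9542.37 / 0.84 = 11360 W
Therefore the shaft input power required = 11360 W.


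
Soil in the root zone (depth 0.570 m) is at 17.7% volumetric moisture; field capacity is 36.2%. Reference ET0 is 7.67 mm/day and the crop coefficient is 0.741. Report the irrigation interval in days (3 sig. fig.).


Approach: apply soil-water budget scheduling, SMD = (FC-theta)/100*depth*1000; ETc = ET0*Kc; interval = SMD/ETc.
Step 1 — soil moisture deficit:
  SMD = (36.2 - 17.7)/100 * 0.570 * 1000 = 105.45 mm
Step 2 — daily crop ET (ETc = ET0*Kc):
  ETc = 7.67 * 0.741 = 5.6835 mm/day
Step 3 — irrigation interval (SMD/ETc):
  interval = 105.45 / 5.6835 = 18.6 days
Therefore the irrigation interval = 18.6 days.


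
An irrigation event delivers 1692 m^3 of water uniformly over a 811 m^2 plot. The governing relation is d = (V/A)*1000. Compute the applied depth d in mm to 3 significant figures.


d = (1692 / 811) * 1000 = 2090 mm
Therefore the applied depth d = 2090 mm.


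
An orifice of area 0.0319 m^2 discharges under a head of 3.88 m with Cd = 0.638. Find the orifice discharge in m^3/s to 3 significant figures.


Approach: apply the orifice equation, Q = Cd*A*sqrt(2*g*h).
Q = 0.638 * 0.0319 * sqrt(2*9.81*3.88) = 0.178 m^3/s
Therefore the orifice discharge = 0.178 m^3/s.


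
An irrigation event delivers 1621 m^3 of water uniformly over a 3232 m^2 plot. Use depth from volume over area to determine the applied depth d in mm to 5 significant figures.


Approach: apply depth from volume over area, d = (V/A)*1000.
d = (1621 / 3232) * 1000 = 501.55 mm
Therefore the applied depth d = 501.55 mm.


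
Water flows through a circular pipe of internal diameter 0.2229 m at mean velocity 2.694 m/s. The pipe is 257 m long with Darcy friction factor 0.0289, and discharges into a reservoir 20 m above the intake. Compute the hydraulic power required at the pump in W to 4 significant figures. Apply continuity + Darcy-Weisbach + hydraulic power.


Approach: apply continuity + Darcy-Weisbach + hydraulic power, Q = A*v; hf = f*(L/D)*(v^2/(2g)); H = static + hf; P = rho*g*Q*H.
Step 1 — flow rate (continuity, Q = A*v):
  A = pi*(0.2229/2)^2 = 0.0390220 m^2
  Q = 0.0390220 * 2.694 = 0.105125 m^3/s
Step 2 — friction head loss (Darcy-Weisbach):
  hf = 0.0289 * (257/0.2229) * (2.694^2 / (2*9.81))
  hf = 12.3259 m
Step 3 — total head: H = 20 + 12.3259 = 32.3259 m
Step 4 — hydraulic power (P = rho*g*Q*H):
  P = 1000 * 9.81 * 0.105125 * 32.3259 = 33340 W
Therefore the hydraulic power required at the pump = 33340 W.


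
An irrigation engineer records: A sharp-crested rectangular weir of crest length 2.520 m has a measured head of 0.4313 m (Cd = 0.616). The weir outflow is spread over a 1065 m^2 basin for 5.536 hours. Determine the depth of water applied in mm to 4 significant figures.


Approach: apply the rectangular weir equation with a volume-to-depth conversion, Q = (2/3)*Cd*L*sqrt(2g)*H^1.5; d = Q*t/A * 1000.
Step 1 — weir discharge:
  Q = (2/3)*0.616*2.520*sqrt(2*9.81)*0.4313^1.5 = 1.29840 m^3/s
Step 2 — volume: V = 1.29840 * 5.536*3600 = 25876.6 m^3
Step 3 — depth: d = V/A * 1000 = 25876.6/1065 * 1000 = 24300 mm
Therefore the depth of water applied = 24300 mm.


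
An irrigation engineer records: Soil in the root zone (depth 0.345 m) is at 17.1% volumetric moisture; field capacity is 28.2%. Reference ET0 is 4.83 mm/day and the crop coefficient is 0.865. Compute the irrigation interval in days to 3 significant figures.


Approach: apply soil-water budget scheduling, SMD = (FC-theta)/100*depth*1000; ETc = ET0*Kc; interval = SMD/ETc.
Step 1 — soil moisture deficit:
  SMD = (28.2 - 17.1)/100 * 0.345 * 1000 = 38.295 mm
Step 2 — daily crop ET (ETc = ET0*Kc):
  ETc = 4.83 * 0.865 = 4.1780 mm/day
Step 3 — irrigation interval (SMD/ETc):
  interval = 38.295 / 4.1780 = 9.17 days
Therefore the irrigation interval = 9.17 days.


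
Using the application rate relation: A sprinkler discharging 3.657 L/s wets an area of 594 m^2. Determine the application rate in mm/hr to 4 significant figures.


Approach: apply the application rate relation, rate = (Q/A)*3600.
rate = (3.657 / 594) * 3600 = 22.16 mm/hr
Therefore the application rate = 22.16 mm/hr.


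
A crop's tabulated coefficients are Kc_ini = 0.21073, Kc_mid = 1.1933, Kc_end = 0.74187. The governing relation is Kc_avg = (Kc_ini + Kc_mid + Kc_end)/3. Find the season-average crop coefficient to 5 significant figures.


Kc_avg = (0.21073 + 1.1933 + 0.74187)/3 = 0.71530
Therefore the season-average crop coefficient = 0.71530.


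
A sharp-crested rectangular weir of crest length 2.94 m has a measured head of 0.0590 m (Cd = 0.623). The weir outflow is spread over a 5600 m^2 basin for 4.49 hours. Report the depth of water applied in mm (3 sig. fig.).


Approach: apply the rectangular weir equation with a volume-to-depth conversion, Q = (2/3)*Cd*L*sqrt(2g)*H^1.5; d = Q*t/A * 1000.
Step 1 — weir discharge:
  Q = (2/3)*0.623*2.94*sqrt(2*9.81)*0.0590^1.5 = 0.077512 m^3/s
Step 2 — volume: V = 0.077512 * 4.49*3600 = 1252.9 m^3
Step 3 — depth: d = V/A * 1000 = 1252.9/5600 * 1000 = 224 mm
Therefore the depth of water applied = 224 mm.


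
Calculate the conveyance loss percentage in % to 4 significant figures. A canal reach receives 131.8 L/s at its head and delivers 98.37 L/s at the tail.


Approach: apply the conveyance loss ratio, loss% = ((Q_head - Q_tail)/Q_head)*100.
loss = ((131.8 - 98.37)/131.8)*100 = 25.36 %
Therefore the conveyance loss percentage = 25.36 %.


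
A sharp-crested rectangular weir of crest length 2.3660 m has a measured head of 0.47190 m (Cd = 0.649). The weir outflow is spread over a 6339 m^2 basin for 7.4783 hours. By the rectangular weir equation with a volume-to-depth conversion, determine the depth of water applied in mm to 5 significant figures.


Approach: apply the rectangular weir equation with a volume-to-depth conversion, Q = (2/3)*Cd*L*sqrt(2g)*H^1.5; d = Q*t/A * 1000.
Step 1 — weir discharge:
  Q = (2/3)*0.649*2.3660*sqrt(2*9.81)*0.47190^1.5 = 1.469916 m^3/s
Step 2 — volume: V = 1.469916 * 7.4783*3600 = 39572.91 m^3
Step 3 — depth: d = V/A * 1000 = 39572.91/6339 * 1000 = 6242.8 mm
Therefore the depth of water applied = 6242.8 mm.


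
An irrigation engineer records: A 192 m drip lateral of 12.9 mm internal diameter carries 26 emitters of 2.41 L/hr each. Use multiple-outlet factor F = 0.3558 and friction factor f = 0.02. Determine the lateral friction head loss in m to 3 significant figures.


Approach: apply Darcy-Weisbach with the multiple-outlet F-factor, Q = n*q/(3600*1000) m^3/s; v = Q/A; hf = F*f*(L/D)*(v^2/(2g)).
Q = 26*2.41/(3600*1000) = 1.7406e-05 m^3/s
A = pi*(12.9e-3/2)^2 = 1.3070e-04 m^2, so v = Q/A = 0.13317 m/s
hf = 0.3558*0.02*(192/0.0129)*(0.13317^2/(2*9.81)) = 0.0957 m
Therefore the lateral friction head loss = 0.0957 m.


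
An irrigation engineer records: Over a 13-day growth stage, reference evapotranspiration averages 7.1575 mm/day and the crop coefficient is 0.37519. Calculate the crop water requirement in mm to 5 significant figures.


Approach: apply the crop water requirement relation, CWR = ET0 * Kc * days.
CWR = 7.1575 * 0.37519 * 13 = 34.910 mm
Therefore the crop water requirement = 34.910 mm.


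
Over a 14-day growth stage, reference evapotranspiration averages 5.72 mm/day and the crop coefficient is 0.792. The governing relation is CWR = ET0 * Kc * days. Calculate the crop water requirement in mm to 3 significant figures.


CWR = 5.72 * 0.792 * 14 = 63.4 mm
Therefore the crop water requirement = 63.4 mm.


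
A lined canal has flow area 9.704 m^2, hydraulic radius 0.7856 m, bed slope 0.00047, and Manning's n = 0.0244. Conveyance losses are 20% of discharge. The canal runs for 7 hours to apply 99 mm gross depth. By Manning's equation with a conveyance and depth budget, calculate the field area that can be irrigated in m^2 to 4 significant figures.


Approach: apply Manning's equation with a conveyance and depth budget, Q = (1/n)*A*R^(2/3)*S^(1/2); Q_field = Q*(1-loss); Area = Q_field*t/(d/1000).
Step 1 — canal discharge (Manning's equation):
  Q = (1/0.0244) * 9.704 * 0.7856^(2/3) * 0.00047^(1/2) = 7.34081 m^3/s
Step 2 — delivered flow: Q_field = 7.34081*(1 - 20/100) = 5.87265 m^3/s
Step 3 — volume delivered: V = 5.87265 * 7*3600 = 147991 m^3
Step 4 — area served: A = V / (depth/1000) = 147991 / 0.099 = 1495000 m^2
Therefore the field area that can be irrigated = 1495000 m^2.


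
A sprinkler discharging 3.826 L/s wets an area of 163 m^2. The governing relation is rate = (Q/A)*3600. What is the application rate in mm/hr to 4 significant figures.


rate = (3.826 / 163) * 3600 = 84.50 mm/hr
Therefore the application rate = 84.50 mm/hr.


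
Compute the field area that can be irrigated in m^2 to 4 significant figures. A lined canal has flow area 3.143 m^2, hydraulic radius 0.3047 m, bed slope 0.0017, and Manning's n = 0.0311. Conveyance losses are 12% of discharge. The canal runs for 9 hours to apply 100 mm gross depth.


Approach: apply Manning's equation with a conveyance and depth budget, Q = (1/n)*A*R^(2/3)*S^(1/2); Q_field = Q*(1-loss); Area = Q_field*t/(d/1000).
Step 1 — canal discharge (Manning's equation):
  Q = (1/0.0311) * 3.143 * 0.3047^(2/3) * 0.0017^(1/2) = 1.88679 m^3/s
Step 2 — delivered flow: Q_field = 1.88679*(1 - 12/100) = 1.66037 m^3/s
Step 3 — volume delivered: V = 1.66037 * 9*3600 = 53796.1 m^3
Step 4 — area served: A = V / (depth/1000) = 53796.1 / 0.1 = 538000 m^2
Therefore the field area that can be irrigated = 538000 m^2.


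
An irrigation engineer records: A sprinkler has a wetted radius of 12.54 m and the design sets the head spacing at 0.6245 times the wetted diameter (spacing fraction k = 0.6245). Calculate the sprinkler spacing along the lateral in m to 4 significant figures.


Approach: apply the sprinkler spacing rule (spacing as a fraction of wetted diameter), S = k*(2*R).
S = 0.6245 * (2 * 12.54) = 15.66 m
Therefore the sprinkler spacing along the lateral = 15.66 m.


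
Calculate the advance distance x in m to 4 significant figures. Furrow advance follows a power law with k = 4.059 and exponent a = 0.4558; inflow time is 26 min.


Approach: apply the power-law advance function, x = k*t^a.
x = 4.059 * 26^0.4558 = 17.92 m
Therefore the advance distance x = 17.92 m.


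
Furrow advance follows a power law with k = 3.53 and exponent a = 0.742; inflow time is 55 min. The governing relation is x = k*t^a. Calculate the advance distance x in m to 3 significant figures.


x = 3.53 * 55^0.742 = 69.0 m
Therefore the advance distance x = 69.0 m.


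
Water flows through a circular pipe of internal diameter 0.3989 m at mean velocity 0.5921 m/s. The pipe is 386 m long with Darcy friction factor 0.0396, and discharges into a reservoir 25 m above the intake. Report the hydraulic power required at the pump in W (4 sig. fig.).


Approach: apply continuity + Darcy-Weisbach + hydraulic power, Q = A*v; hf = f*(L/D)*(v^2/(2g)); H = static + hf; P = rho*g*Q*H.
Step 1 — flow rate (continuity, Q = A*v):
  A = pi*(0.3989/2)^2 = 0.124974 m^2
  Q = 0.124974 * 0.5921 = 0.0739968 m^3/s
Step 2 — friction head loss (Darcy-Weisbach):
  hf = 0.0396 * (386/0.3989) * (0.5921^2 / (2*9.81))
  hf = 0.684715 m
Step 3 — total head: H = 25 + 0.684715 = 25.6847 m
Step 4 — hydraulic power (P = rho*g*Q*H):
  P = 1000 * 9.81 * 0.0739968 * 25.6847 = 18640 W
Therefore the hydraulic power required at the pump = 18640 W.


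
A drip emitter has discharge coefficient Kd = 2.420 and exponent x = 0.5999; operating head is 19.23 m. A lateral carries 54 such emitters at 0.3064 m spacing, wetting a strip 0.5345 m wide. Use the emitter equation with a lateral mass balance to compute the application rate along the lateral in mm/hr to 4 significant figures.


Approach: apply the emitter equation with a lateral mass balance, q = Kd*h^x; Q = n*q; rate = Q/(n*spacing*width).
Step 1 — single emitter flow (q = Kd*h^x):
  q = 2.420 * 19.23^0.5999 = 14.2585 L/hr
Step 2 — total lateral flow: Q = 54 * 14.2585 = 769.960 L/hr
Step 3 — wetted area: A = 54 * 0.3064 * 0.5345 = 8.84362 m^2
Step 4 — application rate: Q/A = 769.960/8.84362 = 87.06 mm/hr
Therefore the application rate along the lateral = 87.06 mm/hr.


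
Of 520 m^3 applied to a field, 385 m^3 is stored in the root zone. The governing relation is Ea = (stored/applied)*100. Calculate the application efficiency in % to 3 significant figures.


Ea = (385/520)*100 = 74.0 %
Therefore the application efficiency = 74.0 %.


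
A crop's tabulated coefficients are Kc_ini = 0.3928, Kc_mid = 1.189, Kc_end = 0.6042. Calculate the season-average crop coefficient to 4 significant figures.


Approach: apply a simple seasonal average, Kc_avg = (Kc_ini + Kc_mid + Kc_end)/3.
Kc_avg = (0.3928 + 1.189 + 0.6042)/3 = 0.7287
Therefore the season-average crop coefficient = 0.7287.


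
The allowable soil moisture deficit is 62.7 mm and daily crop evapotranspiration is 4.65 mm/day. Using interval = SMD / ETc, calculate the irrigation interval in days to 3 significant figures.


interval = 62.7 / 4.65 = 13.5 days
Therefore the irrigation interval = 13.5 days.


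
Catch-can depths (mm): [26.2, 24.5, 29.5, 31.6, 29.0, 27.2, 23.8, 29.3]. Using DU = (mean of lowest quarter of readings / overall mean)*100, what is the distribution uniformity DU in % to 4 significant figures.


sorted lowest 2 of 8: [23.8, 24.5] -> mean = 24.1500 mm
overall mean = 27.6375 mm
DU = (24.1500/27.6375)*100 = 87.38 %
Therefore the distribution uniformity DU = 87.38 %.


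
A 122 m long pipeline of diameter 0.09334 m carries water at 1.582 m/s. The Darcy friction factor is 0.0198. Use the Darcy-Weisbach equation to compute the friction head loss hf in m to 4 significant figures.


Approach: apply the Darcy-Weisbach equation, hf = f*(L/D)*(v^2/(2g)).
hf = 0.0198 * (122/0.09334) * (1.582^2 / (2*9.81))
hf = 3.301 m
Therefore the friction head loss hf = 3.301 m.


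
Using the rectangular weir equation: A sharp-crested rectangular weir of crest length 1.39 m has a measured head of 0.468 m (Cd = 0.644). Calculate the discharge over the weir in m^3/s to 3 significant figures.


Approach: apply the rectangular weir equation, Q = (2/3)*Cd*L*sqrt(2g)*H^1.5.
Q = (2/3)*0.644*1.39*sqrt(2*9.81)*0.468^1.5 = 0.846 m^3/s
Therefore the discharge over the weir = 0.846 m^3/s.


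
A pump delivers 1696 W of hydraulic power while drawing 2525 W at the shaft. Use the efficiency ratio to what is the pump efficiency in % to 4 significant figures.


Approach: apply the efficiency ratio, eta = (P_out/P_in)*100.
eta = (1696 / 2525) * 100 = 67.17 %
Therefore the pump efficiency = 67.17 %.


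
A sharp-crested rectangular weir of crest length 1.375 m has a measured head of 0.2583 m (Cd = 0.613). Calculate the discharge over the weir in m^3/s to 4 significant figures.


Approach: apply the rectangular weir equation, Q = (2/3)*Cd*L*sqrt(2g)*H^1.5.
Q = (2/3)*0.613*1.375*sqrt(2*9.81)*0.2583^1.5 = 0.3267 m^3/s
Therefore the discharge over the weir = 0.3267 m^3/s.


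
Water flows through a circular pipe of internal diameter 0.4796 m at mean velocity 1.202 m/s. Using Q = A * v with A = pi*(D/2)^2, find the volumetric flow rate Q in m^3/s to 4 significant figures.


A = pi*(0.4796/2)^2 = 0.180654 m^2
Q = 0.180654 * 1.202 = 0.2171 m^3/s
Therefore the volumetric flow rate Q = 0.2171 m^3/s.


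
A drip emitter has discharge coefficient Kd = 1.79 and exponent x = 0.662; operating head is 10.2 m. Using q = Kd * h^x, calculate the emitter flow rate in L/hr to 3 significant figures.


q = 1.79 * 10.2^0.662 = 8.33 L/hr
Therefore the emitter flow rate = 8.33 L/hr.


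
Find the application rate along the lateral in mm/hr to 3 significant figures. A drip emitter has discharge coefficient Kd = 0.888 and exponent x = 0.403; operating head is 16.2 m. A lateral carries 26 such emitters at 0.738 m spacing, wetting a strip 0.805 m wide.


Approach: apply the emitter equation with a lateral mass balance, q = Kd*h^x; Q = n*q; rate = Q/(n*spacing*width).
Step 1 — single emitter flow (q = Kd*h^x):
  q = 0.888 * 16.2^0.403 = 2.7280 L/hr
Step 2 — total lateral flow: Q = 26 * 2.7280 = 70.929 L/hr
Step 3 — wetted area: A = 26 * 0.738 * 0.805 = 15.446 m^2
Step 4 — application rate: Q/A = 70.929/15.446 = 4.59 mm/hr
Therefore the application rate along the lateral = 4.59 mm/hr.


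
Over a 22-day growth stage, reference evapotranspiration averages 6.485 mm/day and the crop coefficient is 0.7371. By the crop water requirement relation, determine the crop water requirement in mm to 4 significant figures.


Approach: apply the crop water requirement relation, CWR = ET0 * Kc * days.
CWR = 6.485 * 0.7371 * 22 = 105.2 mm
Therefore the crop water requirement = 105.2 mm.


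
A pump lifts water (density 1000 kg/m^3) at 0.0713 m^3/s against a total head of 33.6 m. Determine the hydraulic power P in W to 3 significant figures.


Approach: apply the hydraulic power relation, P = rho*g*Q*H.
P = 1000 * 9.81 * 0.0713 * 33.6 = 23500 W
Therefore the hydraulic power P = 23500 W.


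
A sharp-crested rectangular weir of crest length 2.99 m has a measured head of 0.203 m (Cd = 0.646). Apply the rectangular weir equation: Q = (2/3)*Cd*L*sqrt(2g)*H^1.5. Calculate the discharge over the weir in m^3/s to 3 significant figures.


Q = (2/3)*0.646*2.99*sqrt(2*9.81)*0.203^1.5 = 0.522 m^3/s
Therefore the discharge over the weir = 0.522 m^3/s.


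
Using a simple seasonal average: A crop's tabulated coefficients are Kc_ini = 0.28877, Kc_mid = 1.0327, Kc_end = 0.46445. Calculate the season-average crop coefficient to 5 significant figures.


Approach: apply a simple seasonal average, Kc_avg = (Kc_ini + Kc_mid + Kc_end)/3.
Kc_avg = (0.28877 + 1.0327 + 0.46445)/3 = 0.59531
Therefore the season-average crop coefficient = 0.59531.


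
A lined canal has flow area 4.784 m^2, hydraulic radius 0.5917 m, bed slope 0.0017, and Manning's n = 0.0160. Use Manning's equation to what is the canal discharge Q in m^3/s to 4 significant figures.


Approach: apply Manning's equation, Q = (1/n)*A*R^(2/3)*S^(1/2).
Q = (1/0.0160) * 4.784 * 0.5917^(2/3) * 0.0017^(1/2) = 8.689 m^3/s
Therefore the canal discharge Q = 8.689 m^3/s.


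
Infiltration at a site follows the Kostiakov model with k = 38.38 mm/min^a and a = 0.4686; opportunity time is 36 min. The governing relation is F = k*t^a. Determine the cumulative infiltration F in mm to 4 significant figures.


F = 38.38 * 36^0.4686 = 205.8 mm
Therefore the cumulative infiltration F = 205.8 mm.


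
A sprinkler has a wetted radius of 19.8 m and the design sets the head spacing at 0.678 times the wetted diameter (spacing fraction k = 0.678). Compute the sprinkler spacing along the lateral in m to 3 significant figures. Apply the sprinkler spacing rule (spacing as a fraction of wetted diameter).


Approach: apply the sprinkler spacing rule (spacing as a fraction of wetted diameter), S = k*(2*R).
S = 0.678 * (2 * 19.8) = 26.8 m
Therefore the sprinkler spacing along the lateral = 26.8 m.


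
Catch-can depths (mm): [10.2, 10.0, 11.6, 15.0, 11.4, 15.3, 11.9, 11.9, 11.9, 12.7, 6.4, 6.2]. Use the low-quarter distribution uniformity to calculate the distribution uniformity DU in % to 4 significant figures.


Approach: apply the low-quarter distribution uniformity, DU = (mean of lowest quarter of readings / overall mean)*100.
sorted lowest 3 of 12: [6.2, 6.4, 10.0] -> mean = 7.53333 mm
overall mean = 11.2083 mm
DU = (7.53333/11.2083)*100 = 67.21 %
Therefore the distribution uniformity DU = 67.21 %.


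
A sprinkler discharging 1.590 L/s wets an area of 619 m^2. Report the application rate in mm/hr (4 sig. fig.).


Approach: apply the application rate relation, rate = (Q/A)*3600.
rate = (1.590 / 619) * 3600 = 9.247 mm/hr
Therefore the application rate = 9.247 mm/hr.


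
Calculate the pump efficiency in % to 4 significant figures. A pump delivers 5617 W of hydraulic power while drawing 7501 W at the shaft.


Approach: apply the efficiency ratio, eta = (P_out/P_in)*100.
eta = (5617 / 7501) * 100 = 74.88 %
Therefore the pump efficiency = 74.88 %.


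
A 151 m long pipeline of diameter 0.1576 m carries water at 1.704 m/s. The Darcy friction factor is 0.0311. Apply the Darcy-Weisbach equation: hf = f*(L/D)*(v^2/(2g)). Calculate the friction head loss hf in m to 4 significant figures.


hf = 0.0311 * (151/0.1576) * (1.704^2 / (2*9.81))
hf = 4.410 m
Therefore the friction head loss hf = 4.410 m.


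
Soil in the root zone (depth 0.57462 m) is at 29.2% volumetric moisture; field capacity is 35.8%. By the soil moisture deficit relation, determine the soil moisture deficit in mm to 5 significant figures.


Approach: apply the soil moisture deficit relation, SMD = (FC - theta)/100 * depth * 1000.
SMD = (35.8 - 29.2)/100 * 0.57462 * 1000 = 37.925 mm
Therefore the soil moisture deficit = 37.925 mm.


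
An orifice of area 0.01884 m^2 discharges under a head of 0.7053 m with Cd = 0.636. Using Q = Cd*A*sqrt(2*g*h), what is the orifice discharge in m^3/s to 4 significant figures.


Q = 0.636 * 0.01884 * sqrt(2*9.81*0.7053) = 0.04457 m^3/s
Therefore the orifice discharge = 0.04457 m^3/s.


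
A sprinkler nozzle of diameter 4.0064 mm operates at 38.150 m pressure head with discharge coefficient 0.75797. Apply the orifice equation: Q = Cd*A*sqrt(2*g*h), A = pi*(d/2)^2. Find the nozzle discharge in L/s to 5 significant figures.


A = pi*(4.0064e-3/2)^2 = 1.260662e-05 m^2
Q = 0.75797 * 1.260662e-05 * sqrt(2*9.81*38.150) * 1000 = 0.26143 L/s
Therefore the nozzle discharge = 0.26143 L/s.


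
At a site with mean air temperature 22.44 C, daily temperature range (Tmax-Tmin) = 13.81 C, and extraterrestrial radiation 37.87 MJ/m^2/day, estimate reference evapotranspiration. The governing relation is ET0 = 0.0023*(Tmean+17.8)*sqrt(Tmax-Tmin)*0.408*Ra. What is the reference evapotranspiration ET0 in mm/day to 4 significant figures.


ET0 = 0.0023*(22.44+17.8)*sqrt(13.81)*0.408*37.87 = 5.314 mm/day
Therefore the reference evapotranspiration ET0 = 5.314 mm/day.
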